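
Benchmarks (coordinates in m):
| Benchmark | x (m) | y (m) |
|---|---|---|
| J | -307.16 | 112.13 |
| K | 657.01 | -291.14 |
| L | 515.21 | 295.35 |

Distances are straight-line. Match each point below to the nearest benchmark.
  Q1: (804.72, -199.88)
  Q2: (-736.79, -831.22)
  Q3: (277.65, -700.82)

Q1→K; Q2→J; Q3→K

Q1 at (804.72, -199.88):
  J: √((-1111.88)² + (312.01)²) = √(1236277.1344 + 97350.2401) = 1154.83 m
  K: √((-147.71)² + (-91.26)²) = √(21818.2441 + 8328.3876) = 173.63 m
  L: √((-289.51)² + (495.23)²) = √(83816.0401 + 245252.7529) = 573.65 m
  → nearest: K (173.63 m)
Q2 at (-736.79, -831.22):
  J: √((429.63)² + (943.35)²) = √(184581.9369 + 889909.2225) = 1036.58 m
  K: √((1393.80)² + (540.08)²) = √(1942678.4400 + 291686.4064) = 1494.78 m
  L: √((1252.00)² + (1126.57)²) = √(1567504.0000 + 1269159.9649) = 1684.24 m
  → nearest: J (1036.58 m)
Q3 at (277.65, -700.82):
  J: √((-584.81)² + (812.95)²) = √(342002.7361 + 660887.7025) = 1001.44 m
  K: √((379.36)² + (409.68)²) = √(143914.0096 + 167837.7024) = 558.35 m
  L: √((237.56)² + (996.17)²) = √(56434.7536 + 992354.6689) = 1024.10 m
  → nearest: K (558.35 m)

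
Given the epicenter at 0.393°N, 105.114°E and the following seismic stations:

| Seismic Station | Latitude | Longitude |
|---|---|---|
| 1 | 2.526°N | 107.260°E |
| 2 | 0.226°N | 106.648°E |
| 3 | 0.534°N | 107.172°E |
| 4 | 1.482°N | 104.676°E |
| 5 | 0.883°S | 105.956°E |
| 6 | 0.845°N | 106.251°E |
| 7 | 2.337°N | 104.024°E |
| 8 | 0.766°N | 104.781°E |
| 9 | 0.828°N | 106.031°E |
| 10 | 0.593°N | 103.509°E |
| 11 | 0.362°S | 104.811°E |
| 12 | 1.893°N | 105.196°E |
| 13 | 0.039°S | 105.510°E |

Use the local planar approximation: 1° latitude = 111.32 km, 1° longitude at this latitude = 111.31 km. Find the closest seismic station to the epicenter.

Distances from 0.393°N, 105.114°E:
1: √((2.133·111.32)² + (2.146·111.31)²) = √(56380.39396 + 57059.47885) = 336.808 km
2: √((-0.167·111.32)² + (1.534·111.31)²) = √(345.60446 + 29155.40541) = 171.759 km
3: √((0.141·111.32)² + (2.058·111.31)²) = √(246.36818 + 52475.80461) = 229.613 km
4: √((1.089·111.32)² + (-0.438·111.31)²) = √(14696.10191 + 2376.93106) = 130.664 km
5: √((-1.276·111.32)² + (0.842·111.31)²) = √(20176.58884 + 8784.00448) = 170.178 km
6: √((0.452·111.32)² + (1.137·111.31)²) = √(2531.76426 + 16017.29945) = 136.195 km
7: √((1.944·111.32)² + (-1.090·111.31)²) = √(46831.59146 + 14720.45932) = 248.097 km
8: √((0.373·111.32)² + (-0.333·111.31)²) = √(1724.10638 + 1373.90541) = 55.660 km
9: √((0.435·111.32)² + (0.917·111.31)²) = √(2344.90315 + 10418.54416) = 112.975 km
10: √((0.200·111.32)² + (-1.605·111.31)²) = √(495.68570 + 31916.73362) = 180.034 km
11: √((-0.755·111.32)² + (-0.303·111.31)²) = √(7063.83097 + 1137.50581) = 90.561 km
12: √((1.500·111.32)² + (0.082·111.31)²) = √(27882.32040 + 83.30980) = 167.229 km
13: √((-0.432·111.32)² + (0.396·111.31)²) = √(2312.67118 + 1942.93708) = 65.235 km
Minimum: 8 at 55.660 km.

8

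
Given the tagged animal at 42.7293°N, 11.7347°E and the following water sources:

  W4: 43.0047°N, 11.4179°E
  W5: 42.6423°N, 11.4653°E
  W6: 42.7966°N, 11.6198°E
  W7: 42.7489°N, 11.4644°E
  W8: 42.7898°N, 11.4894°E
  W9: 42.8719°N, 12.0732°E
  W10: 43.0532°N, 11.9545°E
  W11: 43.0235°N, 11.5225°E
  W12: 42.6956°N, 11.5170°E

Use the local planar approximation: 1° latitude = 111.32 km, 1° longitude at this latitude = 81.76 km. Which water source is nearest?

Distances from 42.7293°N, 11.7347°E:
W4: √((0.2754·111.32)² + (-0.3168·81.76)²) = √(939.884023 + 670.891225) = 40.1345 km
W5: √((-0.0870·111.32)² + (-0.2694·81.76)²) = √(93.796126 + 485.151020) = 24.0613 km
W6: √((0.0673·111.32)² + (-0.1149·81.76)²) = √(56.127607 + 88.251445) = 12.0158 km
W7: √((0.0196·111.32)² + (-0.2703·81.76)²) = √(4.760565 + 488.397978) = 22.2072 km
W8: √((0.0605·111.32)² + (-0.2453·81.76)²) = √(45.358339 + 402.232226) = 21.1563 km
W9: √((0.1426·111.32)² + (0.3385·81.76)²) = √(251.991242 + 765.947692) = 31.9052 km
W10: √((0.3239·111.32)² + (0.2198·81.76)²) = √(1300.074654 + 322.951378) = 40.2868 km
W11: √((0.2942·111.32)² + (-0.2122·81.76)²) = √(1072.585032 + 301.004179) = 37.0620 km
W12: √((-0.0337·111.32)² + (-0.2177·81.76)²) = √(14.073632 + 316.809812) = 18.1902 km
Minimum: W6 at 12.0158 km.

W6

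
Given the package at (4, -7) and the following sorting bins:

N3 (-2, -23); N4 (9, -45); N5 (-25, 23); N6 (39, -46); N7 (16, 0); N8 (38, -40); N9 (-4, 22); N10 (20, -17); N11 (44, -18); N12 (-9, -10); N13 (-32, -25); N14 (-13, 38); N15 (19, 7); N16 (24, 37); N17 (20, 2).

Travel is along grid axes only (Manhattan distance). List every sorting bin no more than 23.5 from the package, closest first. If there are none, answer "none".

Distances from (4, -7):
N3: |-6| + |-16| = 6 + 16 = 22
N4: |5| + |-38| = 5 + 38 = 43
N5: |-29| + |30| = 29 + 30 = 59
N6: |35| + |-39| = 35 + 39 = 74
N7: |12| + |7| = 12 + 7 = 19
N8: |34| + |-33| = 34 + 33 = 67
N9: |-8| + |29| = 8 + 29 = 37
N10: |16| + |-10| = 16 + 10 = 26
N11: |40| + |-11| = 40 + 11 = 51
N12: |-13| + |-3| = 13 + 3 = 16
N13: |-36| + |-18| = 36 + 18 = 54
N14: |-17| + |45| = 17 + 45 = 62
N15: |15| + |14| = 15 + 14 = 29
N16: |20| + |44| = 20 + 44 = 64
N17: |16| + |9| = 16 + 9 = 25
Threshold 23.5: N12 (16), N7 (19), N3 (22) are within range.

N12, N7, N3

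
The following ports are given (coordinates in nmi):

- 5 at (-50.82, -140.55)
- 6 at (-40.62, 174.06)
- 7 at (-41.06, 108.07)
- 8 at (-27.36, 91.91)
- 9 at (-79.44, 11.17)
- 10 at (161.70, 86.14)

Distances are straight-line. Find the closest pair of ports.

Pairwise distances:
5–6: 314.78 nmi
5–7: 248.81 nmi
5–8: 233.64 nmi
5–9: 154.40 nmi
5–10: 310.73 nmi
6–7: 65.99 nmi
6–8: 83.21 nmi
6–9: 167.45 nmi
6–10: 220.60 nmi
7–8: 21.19 nmi
7–9: 104.22 nmi
7–10: 203.94 nmi
8–9: 96.08 nmi
8–10: 189.15 nmi
9–10: 252.53 nmi
Closest pair: 7–8 at 21.19 nmi.

7 and 8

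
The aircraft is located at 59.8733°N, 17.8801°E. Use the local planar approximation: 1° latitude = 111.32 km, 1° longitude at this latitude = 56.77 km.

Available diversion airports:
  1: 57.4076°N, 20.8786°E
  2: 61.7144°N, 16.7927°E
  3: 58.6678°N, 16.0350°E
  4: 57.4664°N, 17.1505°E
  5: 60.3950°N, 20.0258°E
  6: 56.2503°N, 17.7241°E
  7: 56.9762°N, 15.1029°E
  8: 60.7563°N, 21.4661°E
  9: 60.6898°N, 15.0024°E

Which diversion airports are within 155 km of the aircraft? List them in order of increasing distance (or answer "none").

5

Distances from 59.8733°N, 17.8801°E:
1: 322.9810 km
2: 214.0463 km
3: 170.2364 km
4: 271.1187 km
5: 134.9474 km
6: 403.4096 km
7: 358.9802 km
8: 226.0657 km
9: 186.9499 km
Threshold 155 km: 5 (134.9474 km) is within range.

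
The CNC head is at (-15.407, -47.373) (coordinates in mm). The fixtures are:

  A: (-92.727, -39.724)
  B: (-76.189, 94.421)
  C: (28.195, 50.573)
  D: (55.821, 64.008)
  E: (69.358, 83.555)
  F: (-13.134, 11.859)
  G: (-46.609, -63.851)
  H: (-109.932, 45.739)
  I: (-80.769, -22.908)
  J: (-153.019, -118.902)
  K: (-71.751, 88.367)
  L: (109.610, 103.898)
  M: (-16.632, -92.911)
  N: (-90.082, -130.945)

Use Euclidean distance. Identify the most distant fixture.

Distances from (-15.407, -47.373):
A: 77.697 mm
B: 154.272 mm
C: 107.213 mm
D: 132.209 mm
E: 155.972 mm
F: 59.276 mm
G: 35.286 mm
H: 132.683 mm
I: 69.791 mm
J: 155.092 mm
K: 146.969 mm
L: 196.245 mm
M: 45.554 mm
N: 112.074 mm
Maximum: L at 196.245 mm.

L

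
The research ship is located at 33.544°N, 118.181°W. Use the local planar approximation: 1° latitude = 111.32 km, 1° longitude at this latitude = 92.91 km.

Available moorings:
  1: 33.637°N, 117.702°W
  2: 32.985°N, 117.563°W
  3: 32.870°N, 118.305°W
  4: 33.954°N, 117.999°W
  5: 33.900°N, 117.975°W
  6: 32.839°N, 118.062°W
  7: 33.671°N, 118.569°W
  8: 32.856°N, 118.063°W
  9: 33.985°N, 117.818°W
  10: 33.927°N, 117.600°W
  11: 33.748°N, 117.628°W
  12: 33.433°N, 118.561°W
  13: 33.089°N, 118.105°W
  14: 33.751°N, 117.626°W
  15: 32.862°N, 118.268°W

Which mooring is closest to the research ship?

12

Distances from 33.544°N, 118.181°W:
1: √((0.093·111.32)² + (0.479·92.91)²) = √(107.17964 + 1980.59623) = 45.692 km
2: √((-0.559·111.32)² + (0.618·92.91)²) = √(3872.30905 + 3296.87036) = 84.671 km
3: √((-0.674·111.32)² + (-0.124·92.91)²) = √(5629.45288 + 132.72975) = 75.909 km
4: √((0.410·111.32)² + (0.182·92.91)²) = √(2083.11914 + 285.93525) = 48.673 km
5: √((0.356·111.32)² + (0.206·92.91)²) = √(1570.53056 + 366.31893) = 44.010 km
6: √((-0.705·111.32)² + (0.119·92.91)²) = √(6159.20458 + 122.24155) = 79.256 km
7: √((0.127·111.32)² + (-0.388·92.91)²) = √(199.87286 + 1299.53617) = 38.722 km
8: √((-0.688·111.32)² + (0.118·92.91)²) = √(5865.74625 + 120.19570) = 77.369 km
9: √((0.441·111.32)² + (0.363·92.91)²) = √(2410.03625 + 1137.46534) = 59.561 km
10: √((0.383·111.32)² + (0.581·92.91)²) = √(1817.79098 + 2913.91705) = 68.787 km
11: √((0.204·111.32)² + (0.553·92.91)²) = √(515.71140 + 2639.82528) = 56.174 km
12: √((-0.111·111.32)² + (-0.380·92.91)²) = √(152.68359 + 1246.49951) = 37.406 km
13: √((-0.455·111.32)² + (0.076·92.91)²) = √(2565.48328 + 49.85998) = 51.140 km
14: √((0.207·111.32)² + (0.555·92.91)²) = √(530.99091 + 2658.95438) = 56.480 km
15: √((-0.682·111.32)² + (-0.087·92.91)²) = √(5763.88284 + 65.33764) = 76.349 km
Minimum: 12 at 37.406 km.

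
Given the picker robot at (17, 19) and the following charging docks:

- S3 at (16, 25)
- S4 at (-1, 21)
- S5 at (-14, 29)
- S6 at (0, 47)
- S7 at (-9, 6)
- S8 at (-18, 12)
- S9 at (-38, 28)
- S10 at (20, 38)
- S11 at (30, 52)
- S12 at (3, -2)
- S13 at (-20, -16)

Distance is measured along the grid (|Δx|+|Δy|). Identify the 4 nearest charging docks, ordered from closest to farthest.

S3, S4, S10, S12

Distances from (17, 19):
S3: |-1| + |6| = 1 + 6 = 7
S4: |-18| + |2| = 18 + 2 = 20
S5: |-31| + |10| = 31 + 10 = 41
S6: |-17| + |28| = 17 + 28 = 45
S7: |-26| + |-13| = 26 + 13 = 39
S8: |-35| + |-7| = 35 + 7 = 42
S9: |-55| + |9| = 55 + 9 = 64
S10: |3| + |19| = 3 + 19 = 22
S11: |13| + |33| = 13 + 33 = 46
S12: |-14| + |-21| = 14 + 21 = 35
S13: |-37| + |-35| = 37 + 35 = 72
Sorted: S3 (7) < S4 (20) < S10 (22) < S12 (35) < S7 (39) < S5 (41) < …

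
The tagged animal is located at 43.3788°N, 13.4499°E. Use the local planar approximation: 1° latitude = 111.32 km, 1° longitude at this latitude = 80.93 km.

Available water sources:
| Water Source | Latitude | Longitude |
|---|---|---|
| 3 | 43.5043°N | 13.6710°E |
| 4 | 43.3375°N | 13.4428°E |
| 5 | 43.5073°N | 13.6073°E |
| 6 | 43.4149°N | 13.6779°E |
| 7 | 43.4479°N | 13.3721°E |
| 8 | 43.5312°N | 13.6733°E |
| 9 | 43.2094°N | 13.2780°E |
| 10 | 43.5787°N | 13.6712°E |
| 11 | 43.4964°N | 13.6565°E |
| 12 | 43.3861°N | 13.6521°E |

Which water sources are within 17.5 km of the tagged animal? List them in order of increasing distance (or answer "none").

Distances from 43.3788°N, 13.4499°E:
3: √((0.1255·111.32)² + (0.2211·80.93)²) = √(195.179341 + 320.181744) = 22.7016 km
4: √((-0.0413·111.32)² + (-0.0071·80.93)²) = √(21.137153 + 0.330169) = 4.6333 km
5: √((0.1285·111.32)² + (0.1574·80.93)²) = √(204.622153 + 162.266376) = 19.1543 km
6: √((0.0361·111.32)² + (0.2280·80.93)²) = √(16.149564 + 340.477780) = 18.8846 km
7: √((0.0691·111.32)² + (-0.0778·80.93)²) = √(59.170125 + 39.644074) = 9.9405 km
8: √((0.1524·111.32)² + (0.2234·80.93)²) = √(287.816925 + 326.877794) = 24.7930 km
9: √((-0.1694·111.32)² + (-0.1719·80.93)²) = √(355.609379 + 193.540043) = 23.4339 km
10: √((0.1999·111.32)² + (0.2213·80.93)²) = √(495.190134 + 320.761258) = 28.5649 km
11: √((0.1176·111.32)² + (0.2066·80.93)²) = √(171.380355 + 279.563015) = 21.2354 km
12: √((0.0073·111.32)² + (0.2022·80.93)²) = √(0.660377 + 267.782001) = 16.3842 km
Threshold 17.5 km: 4 (4.6333 km), 7 (9.9405 km), 12 (16.3842 km) are within range.

4, 7, 12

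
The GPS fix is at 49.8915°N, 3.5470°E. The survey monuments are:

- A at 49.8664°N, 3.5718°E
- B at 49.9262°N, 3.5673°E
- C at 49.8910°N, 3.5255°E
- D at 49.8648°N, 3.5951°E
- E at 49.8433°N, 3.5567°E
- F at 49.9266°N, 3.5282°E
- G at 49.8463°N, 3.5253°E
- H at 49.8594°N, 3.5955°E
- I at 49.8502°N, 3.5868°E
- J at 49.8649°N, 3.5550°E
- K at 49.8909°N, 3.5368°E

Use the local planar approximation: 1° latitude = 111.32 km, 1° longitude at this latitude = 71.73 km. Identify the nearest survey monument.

K

Distances from 49.8915°N, 3.5470°E:
A: 3.3124 km
B: 4.1281 km
C: 1.5432 km
D: 4.5539 km
E: 5.4105 km
F: 4.1335 km
G: 5.2669 km
H: 4.9872 km
I: 5.4118 km
J: 3.0162 km
K: 0.7347 km
Minimum: K at 0.7347 km.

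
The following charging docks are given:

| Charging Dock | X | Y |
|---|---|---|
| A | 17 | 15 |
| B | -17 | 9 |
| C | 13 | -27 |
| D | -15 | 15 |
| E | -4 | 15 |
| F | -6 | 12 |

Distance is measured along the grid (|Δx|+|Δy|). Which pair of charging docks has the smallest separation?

E and F

Pairwise distances:
E–F: |-2| + |-3| = 2 + 3 = 5
B–D: |2| + |6| = 2 + 6 = 8
D–E: |11| + |0| = 11 + 0 = 11
D–F: |9| + |-3| = 9 + 3 = 12
B–F: |11| + |3| = 11 + 3 = 14
B–E: |13| + |6| = 13 + 6 = 19
A–E: |-21| + |0| = 21 + 0 = 21
A–F: |-23| + |-3| = 23 + 3 = 26
A–D: |-32| + |0| = 32 + 0 = 32
A–B: |-34| + |-6| = 34 + 6 = 40
A–C: |-4| + |-42| = 4 + 42 = 46
C–F: |-19| + |39| = 19 + 39 = 58
C–E: |-17| + |42| = 17 + 42 = 59
B–C: |30| + |-36| = 30 + 36 = 66
C–D: |-28| + |42| = 28 + 42 = 70
Closest pair: E–F at 5.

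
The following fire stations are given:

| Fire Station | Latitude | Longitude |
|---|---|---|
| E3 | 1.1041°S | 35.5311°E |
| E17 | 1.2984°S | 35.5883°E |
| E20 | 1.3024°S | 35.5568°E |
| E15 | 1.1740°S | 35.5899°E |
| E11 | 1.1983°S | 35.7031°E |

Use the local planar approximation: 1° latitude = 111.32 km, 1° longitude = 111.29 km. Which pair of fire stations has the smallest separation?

E17 and E20

Pairwise distances:
E3–E17: 22.5468 km
E3–E20: 22.2593 km
E3–E15: 10.1671 km
E3–E11: 21.8260 km
E17–E20: 3.5338 km
E17–E15: 13.8494 km
E17–E11: 16.9528 km
E20–E15: 14.7605 km
E20–E11: 19.9846 km
E15–E11: 12.8852 km
Closest pair: E17–E20 at 3.5338 km.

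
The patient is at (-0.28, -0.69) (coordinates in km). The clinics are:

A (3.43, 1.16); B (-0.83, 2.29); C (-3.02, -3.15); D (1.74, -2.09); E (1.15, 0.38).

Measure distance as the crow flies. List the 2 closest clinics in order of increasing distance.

E, D

Distances from (-0.28, -0.69):
A: 4.15 km
B: 3.03 km
C: 3.68 km
D: 2.46 km
E: 1.79 km
Sorted: E (1.79 km) < D (2.46 km) < B (3.03 km) < C (3.68 km) < …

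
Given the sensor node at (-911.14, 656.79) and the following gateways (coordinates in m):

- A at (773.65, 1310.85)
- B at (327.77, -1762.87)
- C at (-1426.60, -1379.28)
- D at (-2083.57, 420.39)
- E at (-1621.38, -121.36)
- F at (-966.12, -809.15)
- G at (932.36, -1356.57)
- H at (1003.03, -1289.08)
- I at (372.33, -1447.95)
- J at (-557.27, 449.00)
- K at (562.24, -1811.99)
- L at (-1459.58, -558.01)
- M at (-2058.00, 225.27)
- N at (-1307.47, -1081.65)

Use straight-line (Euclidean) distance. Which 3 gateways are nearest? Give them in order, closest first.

Distances from (-911.14, 656.79):
A: √((1684.79)² + (654.06)²) = √(2838517.3441 + 427794.4836) = 1807.29 m
B: √((1238.91)² + (-2419.66)²) = √(1534897.9881 + 5854754.5156) = 2718.39 m
C: √((-515.46)² + (-2036.07)²) = √(265699.0116 + 4145581.0449) = 2100.30 m
D: √((-1172.43)² + (-236.40)²) = √(1374592.1049 + 55884.9600) = 1196.03 m
E: √((-710.24)² + (-778.15)²) = √(504440.8576 + 605517.4225) = 1053.55 m
F: √((-54.98)² + (-1465.94)²) = √(3022.8004 + 2148980.0836) = 1466.97 m
G: √((1843.50)² + (-2013.36)²) = √(3398492.2500 + 4053618.4896) = 2729.86 m
H: √((1914.17)² + (-1945.87)²) = √(3664046.7889 + 3786410.0569) = 2729.55 m
I: √((1283.47)² + (-2104.74)²) = √(1647295.2409 + 4429930.4676) = 2465.20 m
J: √((353.87)² + (-207.79)²) = √(125223.9769 + 43176.6841) = 410.37 m
K: √((1473.38)² + (-2468.78)²) = √(2170848.6244 + 6094874.6884) = 2875.02 m
L: √((-548.44)² + (-1214.80)²) = √(300786.4336 + 1475739.0400) = 1332.86 m
M: √((-1146.86)² + (-431.52)²) = √(1315287.8596 + 186209.5104) = 1225.36 m
N: √((-396.33)² + (-1738.44)²) = √(157077.4689 + 3022173.6336) = 1783.05 m
Sorted: J (410.37 m) < E (1053.55 m) < D (1196.03 m) < M (1225.36 m) < L (1332.86 m) < …

J, E, D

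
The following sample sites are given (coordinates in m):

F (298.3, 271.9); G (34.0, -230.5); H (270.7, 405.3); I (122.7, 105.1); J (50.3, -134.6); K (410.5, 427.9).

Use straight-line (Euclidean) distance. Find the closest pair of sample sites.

G and J

Pairwise distances:
G–J: 97.3 m
F–H: 136.2 m
H–K: 141.6 m
F–K: 192.2 m
F–I: 242.2 m
I–J: 250.4 m
H–I: 334.7 m
G–I: 347.1 m
I–K: 432.5 m
F–J: 476.2 m
F–G: 567.7 m
H–J: 583.2 m
J–K: 667.9 m
G–H: 678.4 m
G–K: 758.4 m
Closest pair: G–J at 97.3 m.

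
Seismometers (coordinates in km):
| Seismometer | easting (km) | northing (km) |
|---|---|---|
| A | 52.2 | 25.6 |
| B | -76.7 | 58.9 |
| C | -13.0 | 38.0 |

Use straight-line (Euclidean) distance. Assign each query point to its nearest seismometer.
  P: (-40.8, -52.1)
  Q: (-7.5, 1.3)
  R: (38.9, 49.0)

P→C; Q→C; R→A

P at (-40.8, -52.1):
  A: √((93.0)² + (77.7)²) = √(8649.000 + 6037.290) = 121.2 km
  B: √((-35.9)² + (111.0)²) = √(1288.810 + 12321.000) = 116.7 km
  C: √((27.8)² + (90.1)²) = √(772.840 + 8118.010) = 94.3 km
  → nearest: C (94.3 km)
Q at (-7.5, 1.3):
  A: √((59.7)² + (24.3)²) = √(3564.090 + 590.490) = 64.5 km
  B: √((-69.2)² + (57.6)²) = √(4788.640 + 3317.760) = 90.0 km
  C: √((-5.5)² + (36.7)²) = √(30.250 + 1346.890) = 37.1 km
  → nearest: C (37.1 km)
R at (38.9, 49.0):
  A: √((13.3)² + (-23.4)²) = √(176.890 + 547.560) = 26.9 km
  B: √((-115.6)² + (9.9)²) = √(13363.360 + 98.010) = 116.0 km
  C: √((-51.9)² + (-11.0)²) = √(2693.610 + 121.000) = 53.1 km
  → nearest: A (26.9 km)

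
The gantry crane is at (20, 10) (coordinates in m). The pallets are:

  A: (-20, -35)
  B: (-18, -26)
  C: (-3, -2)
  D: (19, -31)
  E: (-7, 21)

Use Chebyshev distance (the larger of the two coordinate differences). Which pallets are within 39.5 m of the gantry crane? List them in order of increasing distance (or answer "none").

Distances from (20, 10):
A: 45 m
B: 38 m
C: 23 m
D: 41 m
E: 27 m
Threshold 39.5 m: C (23 m), E (27 m), B (38 m) are within range.

C, E, B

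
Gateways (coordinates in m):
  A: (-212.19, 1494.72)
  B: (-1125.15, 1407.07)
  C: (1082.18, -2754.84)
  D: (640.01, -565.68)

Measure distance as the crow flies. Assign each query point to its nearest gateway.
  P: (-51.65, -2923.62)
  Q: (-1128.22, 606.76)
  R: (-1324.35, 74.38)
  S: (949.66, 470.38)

P→C; Q→B; R→B; S→D

P at (-51.65, -2923.62):
  A: √((-160.54)² + (4418.34)²) = √(25773.0916 + 19521728.3556) = 4421.26 m
  B: √((-1073.50)² + (4330.69)²) = √(1152402.2500 + 18754875.8761) = 4461.76 m
  C: √((1133.83)² + (168.78)²) = √(1285570.4689 + 28486.6884) = 1146.32 m
  D: √((691.66)² + (2357.94)²) = √(478393.5556 + 5559881.0436) = 2457.29 m
  → nearest: C (1146.32 m)
Q at (-1128.22, 606.76):
  A: √((916.03)² + (887.96)²) = √(839110.9609 + 788472.9616) = 1275.77 m
  B: √((3.07)² + (800.31)²) = √(9.4249 + 640496.0961) = 800.32 m
  C: √((2210.40)² + (-3361.60)²) = √(4885868.1600 + 11300354.5600) = 4023.21 m
  D: √((1768.23)² + (-1172.44)²) = √(3126637.3329 + 1374615.5536) = 2121.62 m
  → nearest: B (800.32 m)
R at (-1324.35, 74.38):
  A: √((1112.16)² + (1420.34)²) = √(1236899.8656 + 2017365.7156) = 1803.96 m
  B: √((199.20)² + (1332.69)²) = √(39680.6400 + 1776062.6361) = 1347.50 m
  C: √((2406.53)² + (-2829.22)²) = √(5791386.6409 + 8004485.8084) = 3714.28 m
  D: √((1964.36)² + (-640.06)²) = √(3858710.2096 + 409676.8036) = 2066.01 m
  → nearest: B (1347.50 m)
S at (949.66, 470.38):
  A: √((-1161.85)² + (1024.34)²) = √(1349895.4225 + 1049272.4356) = 1548.92 m
  B: √((-2074.81)² + (936.69)²) = √(4304836.5361 + 877388.1561) = 2276.45 m
  C: √((132.52)² + (-3225.22)²) = √(17561.5504 + 10402044.0484) = 3227.94 m
  D: √((-309.65)² + (-1036.06)²) = √(95883.1225 + 1073420.3236) = 1081.34 m
  → nearest: D (1081.34 m)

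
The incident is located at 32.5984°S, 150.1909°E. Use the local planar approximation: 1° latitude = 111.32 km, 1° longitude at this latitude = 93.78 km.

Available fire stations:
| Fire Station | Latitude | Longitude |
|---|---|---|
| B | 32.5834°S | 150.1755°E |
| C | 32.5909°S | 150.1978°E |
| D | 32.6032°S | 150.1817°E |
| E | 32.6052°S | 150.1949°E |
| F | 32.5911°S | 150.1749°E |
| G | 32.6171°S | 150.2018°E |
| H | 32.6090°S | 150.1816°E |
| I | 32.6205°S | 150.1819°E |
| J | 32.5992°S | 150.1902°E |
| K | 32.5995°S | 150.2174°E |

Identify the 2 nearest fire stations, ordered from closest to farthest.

Distances from 32.5984°S, 150.1909°E:
B: √((0.0150·111.32)² + (-0.0154·93.78)²) = √(2.788232 + 2.085748) = 2.2077 km
C: √((0.0075·111.32)² + (0.0069·93.78)²) = √(0.697058 + 0.418715) = 1.0563 km
D: √((-0.0048·111.32)² + (-0.0092·93.78)²) = √(0.285515 + 0.744382) = 1.0148 km
E: √((-0.0068·111.32)² + (0.0040·93.78)²) = √(0.573013 + 0.140715) = 0.8448 km
F: √((0.0073·111.32)² + (-0.0160·93.78)²) = √(0.660377 + 2.251440) = 1.7064 km
G: √((-0.0187·111.32)² + (0.0109·93.78)²) = √(4.333408 + 1.044897) = 2.3191 km
H: √((-0.0106·111.32)² + (-0.0093·93.78)²) = √(1.392381 + 0.760653) = 1.4673 km
I: √((-0.0221·111.32)² + (-0.0090·93.78)²) = √(6.052446 + 0.712370) = 2.6009 km
J: √((-0.0008·111.32)² + (-0.0007·93.78)²) = √(0.007931 + 0.004309) = 0.1106 km
K: √((-0.0011·111.32)² + (0.0265·93.78)²) = √(0.014994 + 6.176070) = 2.4882 km
Sorted: J (0.1106 km) < E (0.8448 km) < D (1.0148 km) < C (1.0563 km) < …

J, E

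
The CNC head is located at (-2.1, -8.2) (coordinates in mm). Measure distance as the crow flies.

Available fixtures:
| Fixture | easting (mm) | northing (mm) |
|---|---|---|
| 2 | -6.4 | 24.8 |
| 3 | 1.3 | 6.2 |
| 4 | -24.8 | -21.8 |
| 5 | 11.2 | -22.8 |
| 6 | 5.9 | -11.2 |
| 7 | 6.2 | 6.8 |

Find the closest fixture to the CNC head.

6

Distances from (-2.1, -8.2):
2: 33.3 mm
3: 14.8 mm
4: 26.5 mm
5: 19.7 mm
6: 8.5 mm
7: 17.1 mm
Minimum: 6 at 8.5 mm.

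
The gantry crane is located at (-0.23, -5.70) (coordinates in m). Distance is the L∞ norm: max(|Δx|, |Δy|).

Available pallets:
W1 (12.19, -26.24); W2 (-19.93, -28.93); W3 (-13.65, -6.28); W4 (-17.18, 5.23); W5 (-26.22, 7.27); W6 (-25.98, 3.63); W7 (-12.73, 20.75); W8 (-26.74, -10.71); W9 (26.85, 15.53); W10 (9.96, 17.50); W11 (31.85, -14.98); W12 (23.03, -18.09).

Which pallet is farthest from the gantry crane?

W11

Distances from (-0.23, -5.70):
W1: max(|12.42|, |-20.54|) = 20.54 m
W2: max(|-19.70|, |-23.23|) = 23.23 m
W3: max(|-13.42|, |-0.58|) = 13.42 m
W4: max(|-16.95|, |10.93|) = 16.95 m
W5: max(|-25.99|, |12.97|) = 25.99 m
W6: max(|-25.75|, |9.33|) = 25.75 m
W7: max(|-12.50|, |26.45|) = 26.45 m
W8: max(|-26.51|, |-5.01|) = 26.51 m
W9: max(|27.08|, |21.23|) = 27.08 m
W10: max(|10.19|, |23.20|) = 23.20 m
W11: max(|32.08|, |-9.28|) = 32.08 m
W12: max(|23.26|, |-12.39|) = 23.26 m
Maximum: W11 at 32.08 m.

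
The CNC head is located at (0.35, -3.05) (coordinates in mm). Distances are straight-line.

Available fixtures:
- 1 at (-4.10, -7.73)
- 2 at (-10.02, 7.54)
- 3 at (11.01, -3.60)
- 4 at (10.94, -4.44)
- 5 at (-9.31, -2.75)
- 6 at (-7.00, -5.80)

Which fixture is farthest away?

2

Distances from (0.35, -3.05):
1: 6.46 mm
2: 14.82 mm
3: 10.67 mm
4: 10.68 mm
5: 9.66 mm
6: 7.85 mm
Maximum: 2 at 14.82 mm.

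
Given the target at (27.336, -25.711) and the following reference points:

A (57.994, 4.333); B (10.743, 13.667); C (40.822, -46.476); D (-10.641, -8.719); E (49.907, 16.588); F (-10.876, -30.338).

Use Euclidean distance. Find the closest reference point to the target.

Distances from (27.336, -25.711):
A: √((30.658)² + (30.044)²) = √(939.91296 + 902.64194) = 42.925
B: √((-16.593)² + (39.378)²) = √(275.32765 + 1550.62688) = 42.731
C: √((13.486)² + (-20.765)²) = √(181.87220 + 431.18523) = 24.760
D: √((-37.977)² + (16.992)²) = √(1442.25253 + 288.72806) = 41.605
E: √((22.571)² + (42.299)²) = √(509.45004 + 1789.20540) = 47.944
F: √((-38.212)² + (-4.627)²) = √(1460.15694 + 21.40913) = 38.491
Minimum: C at 24.760.

C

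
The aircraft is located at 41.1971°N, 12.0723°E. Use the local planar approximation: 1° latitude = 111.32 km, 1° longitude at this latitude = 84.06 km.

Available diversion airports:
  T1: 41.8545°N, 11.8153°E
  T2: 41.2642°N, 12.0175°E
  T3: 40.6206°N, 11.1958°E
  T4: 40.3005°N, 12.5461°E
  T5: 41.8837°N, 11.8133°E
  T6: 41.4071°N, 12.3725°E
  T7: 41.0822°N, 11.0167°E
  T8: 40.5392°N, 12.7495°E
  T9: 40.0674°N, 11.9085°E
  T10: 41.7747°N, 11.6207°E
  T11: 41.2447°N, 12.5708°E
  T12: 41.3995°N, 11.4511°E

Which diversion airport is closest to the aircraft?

T2

Distances from 41.1971°N, 12.0723°E:
T1: √((0.6574·111.32)² + (-0.2570·84.06)²) = √(5355.571168 + 466.707756) = 76.3039 km
T2: √((0.0671·111.32)² + (-0.0548·84.06)²) = √(55.794506 + 21.219732) = 8.7758 km
T3: √((-0.5765·111.32)² + (-0.8765·84.06)²) = √(4118.556409 + 5428.534624) = 97.7092 km
T4: √((-0.8966·111.32)² + (0.4738·84.06)²) = √(9961.938686 + 1586.239952) = 107.4625 km
T5: √((0.6866·111.32)² + (-0.2590·84.06)²) = √(5841.898318 + 473.999954) = 79.4726 km
T6: √((0.2100·111.32)² + (0.3002·84.06)²) = √(546.493480 + 636.795737) = 34.3990 km
T7: √((-0.1149·111.32)² + (-1.0556·84.06)²) = √(163.601188 + 7873.675905) = 89.6509 km
T8: √((-0.6579·111.32)² + (0.6772·84.06)²) = √(5363.720860 + 3240.504808) = 92.7590 km
T9: √((-1.1297·111.32)² + (-0.1638·84.06)²) = √(15815.125873 + 189.586132) = 126.5097 km
T10: √((0.5776·111.32)² + (-0.4516·84.06)²) = √(4134.288358 + 1441.075179) = 74.6684 km
T11: √((0.0476·111.32)² + (0.4985·84.06)²) = √(28.077621 + 1755.937673) = 42.2376 km
T12: √((0.2024·111.32)² + (-0.6212·84.06)²) = √(507.653531 + 2726.727043) = 56.8716 km
Minimum: T2 at 8.7758 km.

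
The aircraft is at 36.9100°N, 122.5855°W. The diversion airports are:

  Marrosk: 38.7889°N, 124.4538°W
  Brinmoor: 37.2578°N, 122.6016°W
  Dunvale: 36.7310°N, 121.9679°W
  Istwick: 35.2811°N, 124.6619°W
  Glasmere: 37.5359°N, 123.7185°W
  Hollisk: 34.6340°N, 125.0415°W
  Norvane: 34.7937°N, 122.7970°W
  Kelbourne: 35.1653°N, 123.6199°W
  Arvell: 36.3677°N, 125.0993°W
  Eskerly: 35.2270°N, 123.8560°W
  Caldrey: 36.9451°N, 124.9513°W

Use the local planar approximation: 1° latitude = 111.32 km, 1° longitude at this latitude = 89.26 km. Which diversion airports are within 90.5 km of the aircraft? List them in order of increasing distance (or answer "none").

Brinmoor, Dunvale

Distances from 36.9100°N, 122.5855°W:
Marrosk: √((1.8789·111.32)² + (-1.8683·89.26)²) = √(43747.549192 + 27810.384452) = 267.5031 km
Brinmoor: √((0.3478·111.32)² + (-0.0161·89.26)²) = √(1499.013523 + 2.065216) = 38.7438 km
Dunvale: √((-0.1790·111.32)² + (0.6176·89.26)²) = √(397.056635 + 3038.983483) = 58.6177 km
Istwick: √((-1.6289·111.32)² + (-2.0764·89.26)²) = √(32880.259914 + 34350.716916) = 259.2894 km
Glasmere: √((0.6259·111.32)² + (-1.1330·89.26)²) = √(4854.631823 + 10227.596473) = 122.8097 km
Hollisk: √((-2.2760·111.32)² + (-2.4560·89.26)²) = √(64193.478649 + 48058.530813) = 335.0403 km
Norvane: √((-2.1163·111.32)² + (-0.2115·89.26)²) = √(55501.006521 + 356.397385) = 236.3417 km
Kelbourne: √((-1.7447·111.32)² + (-1.0344·89.26)²) = √(37721.409954 + 8524.929355) = 215.0496 km
Arvell: √((-0.5423·111.32)² + (-2.5138·89.26)²) = √(3644.396360 + 50347.186786) = 232.3609 km
Eskerly: √((-1.6830·111.32)² + (-1.2705·89.26)²) = √(35100.607034 + 12860.655467) = 219.0006 km
Caldrey: √((0.0351·111.32)² + (-2.3658·89.26)²) = √(15.267243 + 44593.321322) = 211.2075 km
Threshold 90.5 km: Brinmoor (38.7438 km), Dunvale (58.6177 km) are within range.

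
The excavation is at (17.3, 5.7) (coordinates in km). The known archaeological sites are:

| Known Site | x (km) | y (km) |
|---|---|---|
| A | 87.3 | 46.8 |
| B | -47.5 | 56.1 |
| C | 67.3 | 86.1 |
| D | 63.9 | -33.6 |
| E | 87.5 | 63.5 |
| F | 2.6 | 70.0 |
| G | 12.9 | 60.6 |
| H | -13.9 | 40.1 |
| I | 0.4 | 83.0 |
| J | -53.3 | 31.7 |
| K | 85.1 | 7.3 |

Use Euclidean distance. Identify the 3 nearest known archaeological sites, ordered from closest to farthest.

Distances from (17.3, 5.7):
A: √((70.0)² + (41.1)²) = √(4900.000 + 1689.210) = 81.2 km
B: √((-64.8)² + (50.4)²) = √(4199.040 + 2540.160) = 82.1 km
C: √((50.0)² + (80.4)²) = √(2500.000 + 6464.160) = 94.7 km
D: √((46.6)² + (-39.3)²) = √(2171.560 + 1544.490) = 61.0 km
E: √((70.2)² + (57.8)²) = √(4928.040 + 3340.840) = 90.9 km
F: √((-14.7)² + (64.3)²) = √(216.090 + 4134.490) = 66.0 km
G: √((-4.4)² + (54.9)²) = √(19.360 + 3014.010) = 55.1 km
H: √((-31.2)² + (34.4)²) = √(973.440 + 1183.360) = 46.4 km
I: √((-16.9)² + (77.3)²) = √(285.610 + 5975.290) = 79.1 km
J: √((-70.6)² + (26.0)²) = √(4984.360 + 676.000) = 75.2 km
K: √((67.8)² + (1.6)²) = √(4596.840 + 2.560) = 67.8 km
Sorted: H (46.4 km) < G (55.1 km) < D (61.0 km) < F (66.0 km) < K (67.8 km) < …

H, G, D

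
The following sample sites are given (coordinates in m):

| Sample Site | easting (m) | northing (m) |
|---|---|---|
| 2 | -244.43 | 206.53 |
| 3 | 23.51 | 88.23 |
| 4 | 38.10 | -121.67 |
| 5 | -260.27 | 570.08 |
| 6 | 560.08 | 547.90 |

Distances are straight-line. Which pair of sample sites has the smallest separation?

3 and 4

Pairwise distances:
3–4: 210.41 m
2–3: 292.89 m
2–5: 363.89 m
2–4: 433.06 m
3–5: 559.21 m
3–6: 706.54 m
4–5: 753.35 m
5–6: 820.65 m
4–6: 848.99 m
2–6: 873.94 m
Closest pair: 3–4 at 210.41 m.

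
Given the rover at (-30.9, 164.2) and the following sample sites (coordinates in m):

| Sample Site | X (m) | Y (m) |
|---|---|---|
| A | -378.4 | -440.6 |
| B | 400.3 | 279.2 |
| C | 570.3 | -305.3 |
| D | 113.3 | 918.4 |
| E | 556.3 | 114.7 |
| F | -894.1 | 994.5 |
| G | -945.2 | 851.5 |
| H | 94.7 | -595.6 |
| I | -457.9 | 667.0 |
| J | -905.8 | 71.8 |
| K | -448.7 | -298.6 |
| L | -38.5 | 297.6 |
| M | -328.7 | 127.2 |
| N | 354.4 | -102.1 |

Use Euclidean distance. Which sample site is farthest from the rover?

Distances from (-30.9, 164.2):
A: √((-347.5)² + (-604.8)²) = √(120756.250 + 365783.040) = 697.5 m
B: √((431.2)² + (115.0)²) = √(185933.440 + 13225.000) = 446.3 m
C: √((601.2)² + (-469.5)²) = √(361441.440 + 220430.250) = 762.8 m
D: √((144.2)² + (754.2)²) = √(20793.640 + 568817.640) = 767.9 m
E: √((587.2)² + (-49.5)²) = √(344803.840 + 2450.250) = 589.3 m
F: √((-863.2)² + (830.3)²) = √(745114.240 + 689398.090) = 1197.7 m
G: √((-914.3)² + (687.3)²) = √(835944.490 + 472381.290) = 1143.8 m
H: √((125.6)² + (-759.8)²) = √(15775.360 + 577296.040) = 770.1 m
I: √((-427.0)² + (502.8)²) = √(182329.000 + 252807.840) = 659.6 m
J: √((-874.9)² + (-92.4)²) = √(765450.010 + 8537.760) = 879.8 m
K: √((-417.8)² + (-462.8)²) = √(174556.840 + 214183.840) = 623.5 m
L: √((-7.6)² + (133.4)²) = √(57.760 + 17795.560) = 133.6 m
M: √((-297.8)² + (-37.0)²) = √(88684.840 + 1369.000) = 300.1 m
N: √((385.3)² + (-266.3)²) = √(148456.090 + 70915.690) = 468.4 m
Maximum: F at 1197.7 m.

F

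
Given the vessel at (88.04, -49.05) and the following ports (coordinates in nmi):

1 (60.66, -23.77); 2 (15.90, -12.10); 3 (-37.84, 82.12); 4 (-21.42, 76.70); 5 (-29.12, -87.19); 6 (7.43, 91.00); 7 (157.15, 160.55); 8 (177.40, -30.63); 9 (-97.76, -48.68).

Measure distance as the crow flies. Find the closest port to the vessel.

1

Distances from (88.04, -49.05):
1: 37.27 nmi
2: 81.05 nmi
3: 181.80 nmi
4: 166.72 nmi
5: 123.21 nmi
6: 161.59 nmi
7: 220.70 nmi
8: 91.24 nmi
9: 185.80 nmi
Minimum: 1 at 37.27 nmi.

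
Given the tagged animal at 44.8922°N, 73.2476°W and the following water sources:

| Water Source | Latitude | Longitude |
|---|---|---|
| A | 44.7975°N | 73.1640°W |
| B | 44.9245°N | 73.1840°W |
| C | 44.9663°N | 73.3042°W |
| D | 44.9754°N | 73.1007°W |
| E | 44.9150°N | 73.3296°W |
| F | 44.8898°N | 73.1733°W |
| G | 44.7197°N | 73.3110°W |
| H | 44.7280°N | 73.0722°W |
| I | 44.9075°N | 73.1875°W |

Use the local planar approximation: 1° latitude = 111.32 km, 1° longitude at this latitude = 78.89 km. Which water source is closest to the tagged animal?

I

Distances from 44.8922°N, 73.2476°W:
A: √((-0.0947·111.32)² + (0.0836·78.89)²) = √(111.133848 + 43.496716) = 12.4351 km
B: √((0.0323·111.32)² + (0.0636·78.89)²) = √(12.928598 + 25.174343) = 6.1728 km
C: √((0.0741·111.32)² + (-0.0566·78.89)²) = √(68.042899 + 19.937779) = 9.3798 km
D: √((0.0832·111.32)² + (0.1469·78.89)²) = √(85.781384 + 134.303554) = 14.8353 km
E: √((0.0228·111.32)² + (-0.0820·78.89)²) = √(6.441931 + 41.847702) = 6.9491 km
F: √((-0.0024·111.32)² + (0.0743·78.89)²) = √(0.071379 + 34.357499) = 5.8676 km
G: √((-0.1725·111.32)² + (-0.0634·78.89)²) = √(368.743687 + 25.016263) = 19.8434 km
H: √((-0.1642·111.32)² + (0.1754·78.89)²) = √(334.112482 + 191.471037) = 22.9256 km
I: √((0.0153·111.32)² + (0.0601·78.89)²) = √(2.900877 + 22.479821) = 5.0379 km
Minimum: I at 5.0379 km.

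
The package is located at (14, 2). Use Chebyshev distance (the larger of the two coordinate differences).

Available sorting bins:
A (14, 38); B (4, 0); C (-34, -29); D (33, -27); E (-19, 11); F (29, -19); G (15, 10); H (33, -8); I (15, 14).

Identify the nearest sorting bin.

G

Distances from (14, 2):
A: 36
B: 10
C: 48
D: 29
E: 33
F: 21
G: 8
H: 19
I: 12
Minimum: G at 8.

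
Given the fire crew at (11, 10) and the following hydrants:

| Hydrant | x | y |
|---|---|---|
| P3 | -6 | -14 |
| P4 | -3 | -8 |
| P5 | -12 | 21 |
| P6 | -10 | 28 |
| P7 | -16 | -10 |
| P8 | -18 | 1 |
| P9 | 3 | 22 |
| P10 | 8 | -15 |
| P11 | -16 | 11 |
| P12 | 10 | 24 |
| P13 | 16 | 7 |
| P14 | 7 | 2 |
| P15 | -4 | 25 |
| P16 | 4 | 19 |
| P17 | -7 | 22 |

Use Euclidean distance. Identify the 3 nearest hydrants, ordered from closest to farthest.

Distances from (11, 10):
P3: √((-17)² + (-24)²) = √(289.000 + 576.000) = 29.4
P4: √((-14)² + (-18)²) = √(196.000 + 324.000) = 22.8
P5: √((-23)² + (11)²) = √(529.000 + 121.000) = 25.5
P6: √((-21)² + (18)²) = √(441.000 + 324.000) = 27.7
P7: √((-27)² + (-20)²) = √(729.000 + 400.000) = 33.6
P8: √((-29)² + (-9)²) = √(841.000 + 81.000) = 30.4
P9: √((-8)² + (12)²) = √(64.000 + 144.000) = 14.4
P10: √((-3)² + (-25)²) = √(9.000 + 625.000) = 25.2
P11: √((-27)² + (1)²) = √(729.000 + 1.000) = 27.0
P12: √((-1)² + (14)²) = √(1.000 + 196.000) = 14.0
P13: √((5)² + (-3)²) = √(25.000 + 9.000) = 5.8
P14: √((-4)² + (-8)²) = √(16.000 + 64.000) = 8.9
P15: √((-15)² + (15)²) = √(225.000 + 225.000) = 21.2
P16: √((-7)² + (9)²) = √(49.000 + 81.000) = 11.4
P17: √((-18)² + (12)²) = √(324.000 + 144.000) = 21.6
Sorted: P13 (5.8) < P14 (8.9) < P16 (11.4) < P12 (14.0) < P9 (14.4) < …

P13, P14, P16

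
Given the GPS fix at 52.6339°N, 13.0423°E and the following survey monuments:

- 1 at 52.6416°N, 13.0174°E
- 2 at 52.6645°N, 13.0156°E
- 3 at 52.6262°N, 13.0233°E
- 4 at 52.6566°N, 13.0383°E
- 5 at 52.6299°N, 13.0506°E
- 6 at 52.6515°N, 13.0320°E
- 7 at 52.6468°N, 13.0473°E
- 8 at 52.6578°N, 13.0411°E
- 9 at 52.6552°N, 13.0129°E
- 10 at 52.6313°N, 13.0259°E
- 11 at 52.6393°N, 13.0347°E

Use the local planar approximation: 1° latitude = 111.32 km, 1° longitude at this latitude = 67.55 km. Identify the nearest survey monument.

5

Distances from 52.6339°N, 13.0423°E:
1: √((0.0077·111.32)² + (-0.0249·67.55)²) = √(0.734730 + 2.829107) = 1.8878 km
2: √((0.0306·111.32)² + (-0.0267·67.55)²) = √(11.603506 + 3.252919) = 3.8544 km
3: √((-0.0077·111.32)² + (-0.0190·67.55)²) = √(0.734730 + 1.647244) = 1.5434 km
4: √((0.0227·111.32)² + (-0.0040·67.55)²) = √(6.385547 + 0.073008) = 2.5414 km
5: √((-0.0040·111.32)² + (0.0083·67.55)²) = √(0.198274 + 0.314345) = 0.7160 km
6: √((0.0176·111.32)² + (-0.0103·67.55)²) = √(3.838590 + 0.484089) = 2.0791 km
7: √((0.0129·111.32)² + (0.0050·67.55)²) = √(2.062176 + 0.114075) = 1.4752 km
8: √((0.0239·111.32)² + (-0.0012·67.55)²) = √(7.078516 + 0.006571) = 2.6618 km
9: √((0.0213·111.32)² + (-0.0294·67.55)²) = √(5.622191 + 3.944077) = 3.0929 km
10: √((-0.0026·111.32)² + (-0.0164·67.55)²) = √(0.083771 + 1.227265) = 1.1450 km
11: √((0.0054·111.32)² + (-0.0076·67.55)²) = √(0.361355 + 0.263559) = 0.7905 km
Minimum: 5 at 0.7160 km.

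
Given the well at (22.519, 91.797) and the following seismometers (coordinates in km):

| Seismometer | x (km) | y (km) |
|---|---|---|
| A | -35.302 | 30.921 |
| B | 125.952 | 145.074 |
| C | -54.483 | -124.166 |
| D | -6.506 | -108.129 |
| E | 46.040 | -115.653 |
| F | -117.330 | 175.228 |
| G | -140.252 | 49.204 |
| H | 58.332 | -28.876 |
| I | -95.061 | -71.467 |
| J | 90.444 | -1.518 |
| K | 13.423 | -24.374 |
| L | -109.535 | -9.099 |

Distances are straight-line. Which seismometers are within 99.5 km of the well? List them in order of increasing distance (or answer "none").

Distances from (22.519, 91.797):
A: 83.959 km
B: 116.348 km
C: 229.280 km
D: 202.022 km
E: 208.779 km
F: 162.845 km
G: 168.251 km
H: 125.875 km
I: 201.197 km
J: 115.419 km
K: 116.527 km
L: 166.187 km
Threshold 99.5 km: A (83.959 km) is within range.

A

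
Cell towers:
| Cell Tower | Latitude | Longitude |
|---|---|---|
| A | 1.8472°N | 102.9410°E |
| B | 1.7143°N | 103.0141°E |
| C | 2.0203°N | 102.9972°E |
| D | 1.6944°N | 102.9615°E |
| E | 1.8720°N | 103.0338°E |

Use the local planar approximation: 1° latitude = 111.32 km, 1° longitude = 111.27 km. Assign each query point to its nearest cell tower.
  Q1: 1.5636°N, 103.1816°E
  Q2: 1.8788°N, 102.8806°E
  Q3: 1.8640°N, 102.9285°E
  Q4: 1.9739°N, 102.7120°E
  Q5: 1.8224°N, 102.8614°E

Q1 at 1.5636°N, 103.1816°E:
  A: √((0.2836·111.32)² + (-0.2406·111.27)²) = √(996.687125 + 716.716532) = 41.3933 km
  B: √((0.1507·111.32)² + (-0.1675·111.27)²) = √(281.431626 + 347.364793) = 25.0758 km
  C: √((0.4567·111.32)² + (-0.1844·111.27)²) = √(2584.689738 + 420.996039) = 54.8241 km
  D: √((0.1308·111.32)² + (-0.2201·111.27)²) = √(212.012703 + 599.785913) = 28.4921 km
  E: √((0.3084·111.32)² + (-0.1478·111.27)²) = √(1178.623603 + 270.461246) = 38.0668 km
  → nearest: B (25.0758 km)
Q2 at 1.8788°N, 102.8806°E:
  A: √((-0.0316·111.32)² + (0.0604·111.27)²) = √(12.374298 + 45.167916) = 7.5857 km
  B: √((-0.1645·111.32)² + (0.1335·111.27)²) = √(335.334471 + 220.657507) = 23.5795 km
  C: √((0.1415·111.32)² + (0.1166·111.27)²) = √(248.118573 + 168.326804) = 20.4070 km
  D: √((-0.1844·111.32)² + (0.0809·111.27)²) = √(421.374479 + 81.031377) = 22.4144 km
  E: √((-0.0068·111.32)² + (0.1532·111.27)²) = √(0.573013 + 290.585344) = 17.0634 km
  → nearest: A (7.5857 km)
Q3 at 1.8640°N, 102.9285°E:
  A: √((-0.0168·111.32)² + (0.0125·111.27)²) = √(3.497558 + 1.934533) = 2.3307 km
  B: √((-0.1497·111.32)² + (0.0856·111.27)²) = √(277.709026 + 90.720139) = 19.1945 km
  C: √((0.1563·111.32)² + (0.0687·111.27)²) = √(302.736197 + 58.434543) = 19.0045 km
  D: √((-0.1696·111.32)² + (0.0330·111.27)²) = √(356.449567 + 13.482923) = 19.2336 km
  E: √((0.0080·111.32)² + (0.1053·111.27)²) = √(0.793097 + 137.281785) = 11.7505 km
  → nearest: A (2.3307 km)
Q4 at 1.9739°N, 102.7120°E:
  A: √((-0.1267·111.32)² + (0.2290·111.27)²) = √(198.929699 + 649.272697) = 29.1239 km
  B: √((-0.2596·111.32)² + (0.3021·111.27)²) = √(835.133243 + 1129.945838) = 44.3292 km
  C: √((0.0464·111.32)² + (0.2852·111.27)²) = √(26.679787 + 1007.059704) = 32.1518 km
  D: √((-0.2795·111.32)² + (0.2495·111.27)²) = √(968.077262 + 770.721148) = 41.6989 km
  E: √((-0.1019·111.32)² + (0.3218·111.27)²) = √(128.675174 + 1282.118762) = 37.5605 km
  → nearest: A (29.1239 km)
Q5 at 1.8224°N, 102.8614°E:
  A: √((0.0248·111.32)² + (0.0796·111.27)²) = √(7.621663 + 78.448079) = 9.2774 km
  B: √((-0.1081·111.32)² + (0.1527·111.27)²) = √(144.809743 + 288.691668) = 20.8207 km
  C: √((0.1979·111.32)² + (0.1358·111.27)²) = √(485.330946 + 228.326183) = 26.7144 km
  D: √((-0.1280·111.32)² + (0.1001·111.27)²) = √(203.032861 + 124.057873) = 18.0856 km
  E: √((0.0496·111.32)² + (0.1724·111.27)²) = √(30.486653 + 367.985494) = 19.9618 km
  → nearest: A (9.2774 km)

Q1→B; Q2→A; Q3→A; Q4→A; Q5→A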